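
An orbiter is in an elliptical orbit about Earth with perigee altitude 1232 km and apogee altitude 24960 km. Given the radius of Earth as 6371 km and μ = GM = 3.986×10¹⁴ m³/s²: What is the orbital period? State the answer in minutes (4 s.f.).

T ≈ 450.5 minutes

r_p = 6371 + 1232 = 7603.0 km = 7.6030×10⁶ m.
r_a = 6371 + 24960 = 31331 km = 3.1331×10⁷ m.
Semi-major axis a = (r_p + r_a)/2 = (7603.0 + 31331)/2 = 19467 km = 1.947×10⁷ m.
By Kepler's third law T = 2π√(a³/μ) = 2π × 4.302×10³ = 2.703×10⁴ s.
= 450.5 minutes.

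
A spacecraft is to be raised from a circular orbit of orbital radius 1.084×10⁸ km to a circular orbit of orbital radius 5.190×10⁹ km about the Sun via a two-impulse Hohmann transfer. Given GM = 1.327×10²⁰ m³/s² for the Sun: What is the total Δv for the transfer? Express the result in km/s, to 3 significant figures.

Δv_total ≈ 18.0 km/s

r₁ = 1.084×10⁸ km = 1.084×10¹¹ m.
r₂ = 5.190×10⁹ km = 5.190×10¹² m.
Transfer ellipse a_t = (r₁ + r₂)/2 = 2.649×10¹² m.
At r₁: circular v_c1 = √(μ/r₁) = 34990 m/s; transfer-perihelion v_p = √[μ(2/r₁ − 1/a_t)] = 48970 m/s.
Δv₁ = v_p − v_c1 = 13980 m/s.
At r₂: circular v_c2 = √(μ/r₂) = 5057 m/s; transfer-aphelion v_a = √[μ(2/r₂ − 1/a_t)] = 1023 m/s.
Δv₂ = v_c2 − v_a = 4034 m/s.
Total Δv = Δv₁ + Δv₂ = 18020 m/s = 18.02 km/s.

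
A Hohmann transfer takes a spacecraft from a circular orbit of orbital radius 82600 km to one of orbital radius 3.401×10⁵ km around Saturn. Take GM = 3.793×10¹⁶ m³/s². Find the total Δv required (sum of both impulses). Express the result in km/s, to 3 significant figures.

Δv_total ≈ 9.71 km/s

r₁ = 82600 km = 8.260×10⁷ m.
r₂ = 3.401×10⁵ km = 3.401×10⁸ m.
Transfer ellipse a_t = (r₁ + r₂)/2 = 2.114×10⁸ m.
At r₁: circular v_c1 = √(μ/r₁) = 21430 m/s; transfer-perikrone v_p = √[μ(2/r₁ − 1/a_t)] = 27180 m/s.
Δv₁ = v_p − v_c1 = 5754 m/s.
At r₂: circular v_c2 = √(μ/r₂) = 10560 m/s; transfer-apokrone v_a = √[μ(2/r₂ − 1/a_t)] = 6602 m/s.
Δv₂ = v_c2 − v_a = 3959 m/s.
Total Δv = Δv₁ + Δv₂ = 9713 m/s = 9.713 km/s.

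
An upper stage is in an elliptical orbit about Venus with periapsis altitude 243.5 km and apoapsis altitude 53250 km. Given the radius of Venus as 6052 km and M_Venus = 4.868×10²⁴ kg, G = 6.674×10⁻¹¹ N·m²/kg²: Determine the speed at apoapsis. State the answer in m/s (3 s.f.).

v ≈ 1030 m/s

μ = GM = 6.674×10⁻¹¹ × 4.868×10²⁴ = 3.249×10¹⁴ m³/s².
r_p = 6052 + 243.5 = 6295.5 km = 6.2955×10⁶ m.
r_a = 6052 + 53250 = 59302 km = 5.9302×10⁷ m.
Semi-major axis a = (r_p + r_a)/2 = 32799 km = 3.280×10⁷ m.
Vis-viva: v² = μ(2/r − 1/a) = 3.249×10¹⁴ × (3.373×10⁻⁸ − 3.049×10⁻⁸) = 1.052×10⁶ m²/s².
v = 1025 m/s.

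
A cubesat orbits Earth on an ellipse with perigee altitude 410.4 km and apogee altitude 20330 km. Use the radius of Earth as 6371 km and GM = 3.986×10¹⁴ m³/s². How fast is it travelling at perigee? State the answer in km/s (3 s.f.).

v ≈ 9.68 km/s

r_p = 6371 + 410.4 = 6781.4 km = 6.7814×10⁶ m.
r_a = 6371 + 20330 = 26701 km = 2.6701×10⁷ m.
Semi-major axis a = (r_p + r_a)/2 = 16741 km = 1.674×10⁷ m.
Vis-viva: v² = μ(2/r − 1/a) = 3.986×10¹⁴ × (2.949×10⁻⁷ − 5.973×10⁻⁸) = 9.375×10⁷ m²/s².
v = 9682 m/s = 9.682 km/s.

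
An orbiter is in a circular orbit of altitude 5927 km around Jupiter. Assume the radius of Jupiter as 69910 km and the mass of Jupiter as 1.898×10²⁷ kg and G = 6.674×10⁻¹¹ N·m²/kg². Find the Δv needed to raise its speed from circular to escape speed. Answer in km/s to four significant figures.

μ = GM = 6.674×10⁻¹¹ × 1.898×10²⁷ = 1.267×10¹⁷ m³/s².
r = 69910 + 5927 = 75837 km = 7.5837×10⁷ m.
Circular speed v_c = √(μ/r) = 40870 m/s.
Escape speed v_esc = √(2μ/r) = √2 × v_c = 57800 m/s.
Δv = v_esc − v_c = 16930 m/s = 16.93 km/s.

Δv ≈ 16.93 km/s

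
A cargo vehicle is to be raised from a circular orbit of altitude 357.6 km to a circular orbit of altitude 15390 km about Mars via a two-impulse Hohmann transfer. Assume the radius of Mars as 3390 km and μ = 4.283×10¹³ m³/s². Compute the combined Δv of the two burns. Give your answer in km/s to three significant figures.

Δv_total ≈ 1.62 km/s

r₁ = 3390 + 357.6 = 3747.6 km = 3.7476×10⁶ m.
r₂ = 3390 + 15390 = 18780 km = 1.8780×10⁷ m.
Transfer ellipse a_t = (r₁ + r₂)/2 = 1.126×10⁷ m.
At r₁: circular v_c1 = √(μ/r₁) = 3381 m/s; transfer-periapsis v_p = √[μ(2/r₁ − 1/a_t)] = 4365 m/s.
Δv₁ = v_p − v_c1 = 984.6 m/s.
At r₂: circular v_c2 = √(μ/r₂) = 1510 m/s; transfer-apoapsis v_a = √[μ(2/r₂ − 1/a_t)] = 871.1 m/s.
Δv₂ = v_c2 − v_a = 639.1 m/s.
Total Δv = Δv₁ + Δv₂ = 1624 m/s = 1.624 km/s.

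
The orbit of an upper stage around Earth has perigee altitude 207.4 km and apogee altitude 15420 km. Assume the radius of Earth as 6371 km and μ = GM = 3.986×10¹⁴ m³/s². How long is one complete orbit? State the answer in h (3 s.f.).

r_p = 6371 + 207.4 = 6578.4 km = 6.5784×10⁶ m.
r_a = 6371 + 15420 = 21791 km = 2.1791×10⁷ m.
Semi-major axis a = (r_p + r_a)/2 = (6578.4 + 21791)/2 = 14185 km = 1.418×10⁷ m.
By Kepler's third law T = 2π√(a³/μ) = 2π × 2.676×10³ = 1.681×10⁴ s.
= 4.670 h.

T ≈ 4.67 h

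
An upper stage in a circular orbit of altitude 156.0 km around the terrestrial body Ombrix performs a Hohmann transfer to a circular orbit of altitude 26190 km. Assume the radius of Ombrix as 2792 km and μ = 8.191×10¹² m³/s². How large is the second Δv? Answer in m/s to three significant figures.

r₁ = 2792 + 156.0 = 2948.0 km = 2.9480×10⁶ m.
r₂ = 2792 + 26190 = 28982 km = 2.8982×10⁷ m.
Transfer ellipse a_t = (r₁ + r₂)/2 = 1.596×10⁷ m.
At r₁: circular v_c1 = √(μ/r₁) = 1667 m/s; transfer-periapsis v_p = √[μ(2/r₁ − 1/a_t)] = 2246 m/s.
At r₂: circular v_c2 = √(μ/r₂) = 531.6 m/s; transfer-apoapsis v_a = √[μ(2/r₂ − 1/a_t)] = 228.4 m/s.
Δv₂ = v_c2 − v_a = 303.2 m/s.

Δv ≈ 303 m/s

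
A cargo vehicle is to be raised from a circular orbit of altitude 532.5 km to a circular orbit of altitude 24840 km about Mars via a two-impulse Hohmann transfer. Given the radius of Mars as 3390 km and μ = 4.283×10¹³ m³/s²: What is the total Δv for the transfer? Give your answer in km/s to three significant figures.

Δv_total ≈ 1.70 km/s

r₁ = 3390 + 532.5 = 3922.5 km = 3.9225×10⁶ m.
r₂ = 3390 + 24840 = 28230 km = 2.8230×10⁷ m.
Transfer ellipse a_t = (r₁ + r₂)/2 = 1.608×10⁷ m.
At r₁: circular v_c1 = √(μ/r₁) = 3304 m/s; transfer-periapsis v_p = √[μ(2/r₁ − 1/a_t)] = 4379 m/s.
Δv₁ = v_p − v_c1 = 1074 m/s.
At r₂: circular v_c2 = √(μ/r₂) = 1232 m/s; transfer-apoapsis v_a = √[μ(2/r₂ − 1/a_t)] = 608.4 m/s.
Δv₂ = v_c2 − v_a = 623.3 m/s.
Total Δv = Δv₁ + Δv₂ = 1698 m/s = 1.698 km/s.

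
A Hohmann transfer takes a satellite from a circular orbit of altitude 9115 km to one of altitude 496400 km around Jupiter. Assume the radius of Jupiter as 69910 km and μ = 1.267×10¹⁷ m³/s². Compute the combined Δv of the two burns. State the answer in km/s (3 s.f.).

Δv_total ≈ 20.6 km/s

r₁ = 69910 + 9115 = 79025 km = 7.9025×10⁷ m.
r₂ = 69910 + 496400 = 566310 km = 5.6631×10⁸ m.
Transfer ellipse a_t = (r₁ + r₂)/2 = 3.227×10⁸ m.
At r₁: circular v_c1 = √(μ/r₁) = 40040 m/s; transfer-perijove v_p = √[μ(2/r₁ − 1/a_t)] = 53050 m/s.
Δv₁ = v_p − v_c1 = 13010 m/s.
At r₂: circular v_c2 = √(μ/r₂) = 14960 m/s; transfer-apojove v_a = √[μ(2/r₂ − 1/a_t)] = 7402 m/s.
Δv₂ = v_c2 − v_a = 7555 m/s.
Total Δv = Δv₁ + Δv₂ = 20560 m/s = 20.56 km/s.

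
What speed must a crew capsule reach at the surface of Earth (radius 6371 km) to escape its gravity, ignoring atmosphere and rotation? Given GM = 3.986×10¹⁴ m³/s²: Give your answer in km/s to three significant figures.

r = R = 6.371×10⁶ m.
Escape speed v_esc = √(2μ/r) = √(2 × 3.986×10¹⁴ / 6.371×10⁶) = √(1.251×10⁸) = 11190 m/s.
= 11.19 km/s.

v_esc ≈ 11.2 km/s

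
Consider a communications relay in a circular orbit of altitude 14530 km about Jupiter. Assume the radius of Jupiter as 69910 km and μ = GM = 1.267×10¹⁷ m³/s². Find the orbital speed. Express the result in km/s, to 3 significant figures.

v ≈ 38.7 km/s

r = 69910 + 14530 = 84440 km = 8.4440×10⁷ m.
For a circular orbit v = √(μ/r) = √(1.267×10¹⁷ / 8.444×10⁷) = √(1.500×10⁹) = 38740 m/s.
That is 38.74 km/s.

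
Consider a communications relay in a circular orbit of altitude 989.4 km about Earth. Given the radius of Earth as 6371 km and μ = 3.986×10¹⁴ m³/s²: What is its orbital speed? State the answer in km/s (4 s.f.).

r = 6371 + 989.4 = 7360.4 km = 7.3604×10⁶ m.
For a circular orbit v = √(μ/r) = √(3.986×10¹⁴ / 7.360×10⁶) = √(5.415×10⁷) = 7359 m/s.
That is 7.359 km/s.

v ≈ 7.359 km/s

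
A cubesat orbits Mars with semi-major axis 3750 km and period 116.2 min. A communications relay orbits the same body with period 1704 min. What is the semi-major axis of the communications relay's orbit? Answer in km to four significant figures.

Kepler's third law: a³ ∝ T², so a₂ = a₁ (T₂/T₁)^(2/3).
T₂/T₁ = 14.66, (T₂/T₁)^(2/3) = 5.991.
a₂ = 3750 × 5.991 = 22470 km.

a₂ ≈ 22470 km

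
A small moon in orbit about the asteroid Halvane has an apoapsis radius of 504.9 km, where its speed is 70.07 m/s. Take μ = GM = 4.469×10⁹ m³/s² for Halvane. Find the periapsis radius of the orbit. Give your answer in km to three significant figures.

r_a = 5.049×10⁵ m.
Specific energy ε = v²/2 − μ/r = -6.396×10³ J/kg, so a = −μ/(2ε) = 3.493×10⁵ m.
The apsides satisfy r_p + r_a = 2a, so the periapsis radius is 2a − r_a = 1.938×10⁵ m = 193.78 km.

periapsis radius ≈ 194 km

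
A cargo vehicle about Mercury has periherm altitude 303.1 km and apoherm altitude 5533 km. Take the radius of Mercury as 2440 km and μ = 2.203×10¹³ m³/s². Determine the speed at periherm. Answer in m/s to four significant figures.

v ≈ 3457 m/s

r_p = 2440 + 303.1 = 2743.1 km = 2.7431×10⁶ m.
r_a = 2440 + 5533 = 7973.0 km = 7.9730×10⁶ m.
Semi-major axis a = (r_p + r_a)/2 = 5358.1 km = 5.358×10⁶ m.
Vis-viva: v² = μ(2/r − 1/a) = 2.203×10¹³ × (7.291×10⁻⁷ − 1.866×10⁻⁷) = 1.195×10⁷ m²/s².
v = 3457 m/s.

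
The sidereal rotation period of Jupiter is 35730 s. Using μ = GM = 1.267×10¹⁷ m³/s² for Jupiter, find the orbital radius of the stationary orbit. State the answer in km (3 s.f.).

A synchronous orbit has period T, so by Kepler's third law a = (μT²/4π²)^(1/3).
μT²/4π² = 1.267×10¹⁷ × (3.573×10⁴)² / 39.48 = 4.097×10²⁴ m³.
a = 1.600×10⁸ m = 1.6002×10⁵ km.

r_sync ≈ 1.60×10⁵ km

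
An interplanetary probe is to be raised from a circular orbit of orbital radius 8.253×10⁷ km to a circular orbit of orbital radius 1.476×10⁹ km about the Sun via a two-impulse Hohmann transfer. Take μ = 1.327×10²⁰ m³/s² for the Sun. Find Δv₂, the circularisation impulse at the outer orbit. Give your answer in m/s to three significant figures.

Δv ≈ 6400 m/s

r₁ = 8.253×10⁷ km = 8.253×10¹⁰ m.
r₂ = 1.476×10⁹ km = 1.476×10¹² m.
Transfer ellipse a_t = (r₁ + r₂)/2 = 7.793×10¹¹ m.
At r₁: circular v_c1 = √(μ/r₁) = 40100 m/s; transfer-perihelion v_p = √[μ(2/r₁ − 1/a_t)] = 55190 m/s.
At r₂: circular v_c2 = √(μ/r₂) = 9482 m/s; transfer-aphelion v_a = √[μ(2/r₂ − 1/a_t)] = 3086 m/s.
Δv₂ = v_c2 − v_a = 6396 m/s.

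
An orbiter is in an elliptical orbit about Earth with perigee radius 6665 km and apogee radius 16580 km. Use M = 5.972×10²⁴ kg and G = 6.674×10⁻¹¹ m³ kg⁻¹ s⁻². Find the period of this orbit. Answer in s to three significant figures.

μ = GM = 6.674×10⁻¹¹ × 5.972×10²⁴ = 3.986×10¹⁴ m³/s².
Semi-major axis a = (r_p + r_a)/2 = (6665.0 + 16580)/2 = 11622 km = 1.162×10⁷ m.
By Kepler's third law T = 2π√(a³/μ) = 2π × 1.985×10³ = 1.247×10⁴ s.

T ≈ 12500 s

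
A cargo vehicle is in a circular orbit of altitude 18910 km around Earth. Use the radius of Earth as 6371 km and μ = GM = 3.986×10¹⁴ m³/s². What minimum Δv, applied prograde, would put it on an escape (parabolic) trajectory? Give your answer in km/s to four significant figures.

Δv ≈ 1.645 km/s

r = 6371 + 18910 = 25281 km = 2.5281×10⁷ m.
Circular speed v_c = √(μ/r) = 3971 m/s.
Escape speed v_esc = √(2μ/r) = √2 × v_c = 5615 m/s.
Δv = v_esc − v_c = 1645 m/s = 1.645 km/s.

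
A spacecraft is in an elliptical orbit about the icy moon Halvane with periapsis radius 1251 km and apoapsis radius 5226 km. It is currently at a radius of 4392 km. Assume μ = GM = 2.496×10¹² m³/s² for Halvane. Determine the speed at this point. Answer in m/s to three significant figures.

Semi-major axis a = (r_p + r_a)/2 = 3238.5 km = 3.238×10⁶ m.
Vis-viva: v² = μ(2/r − 1/a) = 2.496×10¹² × (4.554×10⁻⁷ − 3.088×10⁻⁷) = 3.659×10⁵ m²/s².
v = 604.9 m/s.

v ≈ 605 m/s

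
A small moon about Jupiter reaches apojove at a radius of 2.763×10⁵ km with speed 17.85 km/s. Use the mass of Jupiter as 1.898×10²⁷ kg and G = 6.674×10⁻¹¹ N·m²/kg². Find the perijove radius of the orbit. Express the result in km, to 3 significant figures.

perijove radius ≈ 1.47×10⁵ km

μ = GM = 6.674×10⁻¹¹ × 1.898×10²⁷ = 1.267×10¹⁷ m³/s².
r_a = 2.763×10⁸ m.
Specific energy ε = v²/2 − μ/r = -2.991×10⁸ J/kg, so a = −μ/(2ε) = 2.117×10⁸ m.
The apsides satisfy r_p + r_a = 2a, so the perijove radius is 2a − r_a = 1.471×10⁸ m = 1.4714×10⁵ km.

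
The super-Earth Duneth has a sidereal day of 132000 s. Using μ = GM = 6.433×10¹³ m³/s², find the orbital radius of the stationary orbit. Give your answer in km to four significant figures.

r_sync ≈ 30510 km

A synchronous orbit has period T, so by Kepler's third law a = (μT²/4π²)^(1/3).
μT²/4π² = 6.433×10¹³ × (1.320×10⁵)² / 39.48 = 2.839×10²² m³.
a = 3.051×10⁷ m = 30507 km.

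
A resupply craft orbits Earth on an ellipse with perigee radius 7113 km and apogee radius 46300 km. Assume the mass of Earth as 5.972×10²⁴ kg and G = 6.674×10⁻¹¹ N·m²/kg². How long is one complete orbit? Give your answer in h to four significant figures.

T ≈ 12.07 h

μ = GM = 6.674×10⁻¹¹ × 5.972×10²⁴ = 3.986×10¹⁴ m³/s².
Semi-major axis a = (r_p + r_a)/2 = (7113.0 + 46300)/2 = 26706 km = 2.671×10⁷ m.
By Kepler's third law T = 2π√(a³/μ) = 2π × 6.913×10³ = 4.344×10⁴ s.
= 12.07 h.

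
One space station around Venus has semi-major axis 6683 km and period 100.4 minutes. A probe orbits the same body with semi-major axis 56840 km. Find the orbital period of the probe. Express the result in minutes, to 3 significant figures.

Kepler's third law: T² ∝ a³, so T₂ = T₁ (a₂/a₁)^(3/2).
a₂/a₁ = 8.505, (a₂/a₁)^(3/2) = 24.80.
T₂ = 100.4 × 24.80 = 2490 minutes.

T₂ ≈ 2490 minutes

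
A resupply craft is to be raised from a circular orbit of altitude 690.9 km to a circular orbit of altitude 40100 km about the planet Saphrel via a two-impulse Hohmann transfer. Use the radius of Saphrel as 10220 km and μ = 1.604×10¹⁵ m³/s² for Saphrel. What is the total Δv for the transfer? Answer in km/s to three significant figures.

Δv_total ≈ 5.70 km/s

r₁ = 10220 + 690.9 = 10911 km = 1.0911×10⁷ m.
r₂ = 10220 + 40100 = 50320 km = 5.0320×10⁷ m.
Transfer ellipse a_t = (r₁ + r₂)/2 = 3.062×10⁷ m.
At r₁: circular v_c1 = √(μ/r₁) = 12120 m/s; transfer-periapsis v_p = √[μ(2/r₁ − 1/a_t)] = 15540 m/s.
Δv₁ = v_p − v_c1 = 3420 m/s.
At r₂: circular v_c2 = √(μ/r₂) = 5646 m/s; transfer-apoapsis v_a = √[μ(2/r₂ − 1/a_t)] = 3370 m/s.
Δv₂ = v_c2 − v_a = 2275 m/s.
Total Δv = Δv₁ + Δv₂ = 5695 m/s = 5.695 km/s.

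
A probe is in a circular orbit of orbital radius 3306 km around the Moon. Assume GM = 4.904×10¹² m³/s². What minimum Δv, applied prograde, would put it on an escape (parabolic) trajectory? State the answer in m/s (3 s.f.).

r = 3306 km = 3.306×10⁶ m.
Circular speed v_c = √(μ/r) = 1218 m/s.
Escape speed v_esc = √(2μ/r) = √2 × v_c = 1722 m/s.
Δv = v_esc − v_c = 504.5 m/s.

Δv ≈ 504 m/s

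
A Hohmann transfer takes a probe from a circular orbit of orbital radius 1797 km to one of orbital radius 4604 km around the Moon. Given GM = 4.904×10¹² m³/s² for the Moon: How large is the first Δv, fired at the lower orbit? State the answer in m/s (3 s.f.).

Δv ≈ 329 m/s

r₁ = 1797 km = 1.797×10⁶ m.
r₂ = 4604 km = 4.604×10⁶ m.
Transfer ellipse a_t = (r₁ + r₂)/2 = 3.200×10⁶ m.
At r₁: circular v_c1 = √(μ/r₁) = 1652 m/s; transfer-perilune v_p = √[μ(2/r₁ − 1/a_t)] = 1981 m/s.
Δv₁ = v_p − v_c1 = 329.4 m/s.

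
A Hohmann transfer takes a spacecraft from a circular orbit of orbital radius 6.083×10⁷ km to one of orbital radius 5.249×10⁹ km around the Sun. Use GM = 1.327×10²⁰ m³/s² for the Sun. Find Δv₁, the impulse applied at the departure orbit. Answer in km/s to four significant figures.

Δv ≈ 18.97 km/s

r₁ = 6.083×10⁷ km = 6.083×10¹⁰ m.
r₂ = 5.249×10⁹ km = 5.249×10¹² m.
Transfer ellipse a_t = (r₁ + r₂)/2 = 2.655×10¹² m.
At r₁: circular v_c1 = √(μ/r₁) = 46710 m/s; transfer-perihelion v_p = √[μ(2/r₁ − 1/a_t)] = 65670 m/s.
Δv₁ = v_p − v_c1 = 18970 m/s.
= 18.97 km/s.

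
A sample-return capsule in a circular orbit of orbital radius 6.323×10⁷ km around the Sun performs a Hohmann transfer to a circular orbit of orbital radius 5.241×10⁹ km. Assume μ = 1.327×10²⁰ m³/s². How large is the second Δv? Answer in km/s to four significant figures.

r₁ = 6.323×10⁷ km = 6.323×10¹⁰ m.
r₂ = 5.241×10⁹ km = 5.241×10¹² m.
Transfer ellipse a_t = (r₁ + r₂)/2 = 2.652×10¹² m.
At r₁: circular v_c1 = √(μ/r₁) = 45810 m/s; transfer-perihelion v_p = √[μ(2/r₁ − 1/a_t)] = 64400 m/s.
At r₂: circular v_c2 = √(μ/r₂) = 5032 m/s; transfer-aphelion v_a = √[μ(2/r₂ − 1/a_t)] = 777.0 m/s.
Δv₂ = v_c2 − v_a = 4255 m/s.
= 4.255 km/s.

Δv ≈ 4.255 km/s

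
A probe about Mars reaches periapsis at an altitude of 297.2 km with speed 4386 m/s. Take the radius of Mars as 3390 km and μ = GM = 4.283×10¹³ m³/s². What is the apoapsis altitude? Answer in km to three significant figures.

apoapsis altitude ≈ 14400 km

r_p = 3390 + 297.2 = 3687.2 km = 3.687×10⁶ m.
Specific energy ε = v²/2 − μ/r = -1.997×10⁶ J/kg, so a = −μ/(2ε) = 1.072×10⁷ m.
The apsides satisfy r_p + r_a = 2a, so the apoapsis radius is 2a − r_p = 1.776×10⁷ m = 17756 km.
Apoapsis altitude = 17756 − 3390 = 14366 km.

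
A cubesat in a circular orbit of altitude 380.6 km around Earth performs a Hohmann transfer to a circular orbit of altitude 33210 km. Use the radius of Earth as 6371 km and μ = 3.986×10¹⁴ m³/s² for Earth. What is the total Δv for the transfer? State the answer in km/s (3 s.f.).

r₁ = 6371 + 380.6 = 6751.6 km = 6.7516×10⁶ m.
r₂ = 6371 + 33210 = 39581 km = 3.9581×10⁷ m.
Transfer ellipse a_t = (r₁ + r₂)/2 = 2.317×10⁷ m.
At r₁: circular v_c1 = √(μ/r₁) = 7684 m/s; transfer-perigee v_p = √[μ(2/r₁ − 1/a_t)] = 10040 m/s.
Δv₁ = v_p − v_c1 = 2360 m/s.
At r₂: circular v_c2 = √(μ/r₂) = 3173 m/s; transfer-apogee v_a = √[μ(2/r₂ − 1/a_t)] = 1713 m/s.
Δv₂ = v_c2 − v_a = 1460 m/s.
Total Δv = Δv₁ + Δv₂ = 3820 m/s = 3.820 km/s.

Δv_total ≈ 3.82 km/s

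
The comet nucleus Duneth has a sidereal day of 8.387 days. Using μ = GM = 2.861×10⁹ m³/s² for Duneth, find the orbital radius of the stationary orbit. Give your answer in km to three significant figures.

T = 8.387 days = 7.246×10⁵ s.
A synchronous orbit has period T, so by Kepler's third law a = (μT²/4π²)^(1/3).
μT²/4π² = 2.861×10⁹ × (7.246×10⁵)² / 39.48 = 3.805×10¹⁹ m³.
a = 3.364×10⁶ m = 3363.6 km.

r_sync ≈ 3360 km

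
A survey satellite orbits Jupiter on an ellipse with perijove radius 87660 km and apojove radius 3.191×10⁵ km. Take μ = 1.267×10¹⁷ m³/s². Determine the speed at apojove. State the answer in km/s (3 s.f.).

Semi-major axis a = (r_p + r_a)/2 = 2.0338×10⁵ km = 2.034×10⁸ m.
Vis-viva: v² = μ(2/r − 1/a) = 1.267×10¹⁷ × (6.268×10⁻⁹ − 4.917×10⁻⁹) = 1.711×10⁸ m²/s².
v = 13080 m/s = 13.08 km/s.

v ≈ 13.1 km/s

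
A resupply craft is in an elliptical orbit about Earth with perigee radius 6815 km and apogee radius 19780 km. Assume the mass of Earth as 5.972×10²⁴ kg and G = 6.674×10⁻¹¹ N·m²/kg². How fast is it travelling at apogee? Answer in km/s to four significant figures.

v ≈ 3.214 km/s

μ = GM = 6.674×10⁻¹¹ × 5.972×10²⁴ = 3.986×10¹⁴ m³/s².
Semi-major axis a = (r_p + r_a)/2 = 13298 km = 1.330×10⁷ m.
Vis-viva: v² = μ(2/r − 1/a) = 3.986×10¹⁴ × (1.011×10⁻⁷ − 7.520×10⁻⁸) = 1.033×10⁷ m²/s².
v = 3214 m/s = 3.214 km/s.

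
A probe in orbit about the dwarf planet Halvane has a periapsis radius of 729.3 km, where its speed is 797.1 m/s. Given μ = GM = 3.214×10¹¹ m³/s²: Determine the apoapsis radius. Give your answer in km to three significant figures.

apoapsis radius ≈ 1880 km

r_p = 7.293×10⁵ m.
Specific energy ε = v²/2 − μ/r = -1.230×10⁵ J/kg, so a = −μ/(2ε) = 1.306×10⁶ m.
The apsides satisfy r_p + r_a = 2a, so the apoapsis radius is 2a − r_p = 1.883×10⁶ m = 1883.4 km.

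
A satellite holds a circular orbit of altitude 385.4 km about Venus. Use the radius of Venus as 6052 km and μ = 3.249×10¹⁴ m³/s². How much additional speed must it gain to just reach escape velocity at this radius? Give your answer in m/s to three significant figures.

r = 6052 + 385.4 = 6437.4 km = 6.4374×10⁶ m.
Circular speed v_c = √(μ/r) = 7104 m/s.
Escape speed v_esc = √(2μ/r) = √2 × v_c = 10050 m/s.
Δv = v_esc − v_c = 2943 m/s.

Δv ≈ 2940 m/s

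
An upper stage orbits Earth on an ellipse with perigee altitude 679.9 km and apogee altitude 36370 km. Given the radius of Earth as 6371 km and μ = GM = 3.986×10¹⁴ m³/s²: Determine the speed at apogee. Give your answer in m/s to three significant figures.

r_p = 6371 + 679.9 = 7050.9 km = 7.0509×10⁶ m.
r_a = 6371 + 36370 = 42741 km = 4.2741×10⁷ m.
Semi-major axis a = (r_p + r_a)/2 = 24896 km = 2.490×10⁷ m.
Vis-viva: v² = μ(2/r − 1/a) = 3.986×10¹⁴ × (4.679×10⁻⁸ − 4.017×10⁻⁸) = 2.641×10⁶ m²/s².
v = 1625 m/s.

v ≈ 1630 m/s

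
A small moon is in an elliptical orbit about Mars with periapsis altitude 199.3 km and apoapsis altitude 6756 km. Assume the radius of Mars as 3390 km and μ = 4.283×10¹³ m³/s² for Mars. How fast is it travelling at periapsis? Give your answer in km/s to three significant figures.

v ≈ 4.20 km/s

r_p = 3390 + 199.3 = 3589.3 km = 3.5893×10⁶ m.
r_a = 3390 + 6756 = 10146 km = 1.0146×10⁷ m.
Semi-major axis a = (r_p + r_a)/2 = 6867.6 km = 6.868×10⁶ m.
Vis-viva: v² = μ(2/r − 1/a) = 4.283×10¹³ × (5.572×10⁻⁷ − 1.456×10⁻⁷) = 1.763×10⁷ m²/s².
v = 4199 m/s = 4.199 km/s.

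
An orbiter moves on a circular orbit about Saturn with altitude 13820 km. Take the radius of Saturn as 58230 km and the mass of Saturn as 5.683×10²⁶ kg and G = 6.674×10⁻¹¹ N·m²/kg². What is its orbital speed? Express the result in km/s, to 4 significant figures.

v ≈ 22.94 km/s

μ = GM = 6.674×10⁻¹¹ × 5.683×10²⁶ = 3.793×10¹⁶ m³/s².
r = 58230 + 13820 = 72050 km = 7.2050×10⁷ m.
For a circular orbit v = √(μ/r) = √(3.793×10¹⁶ / 7.205×10⁷) = √(5.264×10⁸) = 22940 m/s.
That is 22.94 km/s.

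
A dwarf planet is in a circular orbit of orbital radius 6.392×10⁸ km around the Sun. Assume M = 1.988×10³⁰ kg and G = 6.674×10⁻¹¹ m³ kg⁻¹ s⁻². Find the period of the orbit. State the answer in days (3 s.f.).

T ≈ 3230 days

μ = GM = 6.674×10⁻¹¹ × 1.988×10³⁰ = 1.327×10²⁰ m³/s².
r = 6.392×10⁸ km = 6.392×10¹¹ m.
Kepler's third law: T = 2π√(r³/μ) = 2π√((6.392×10¹¹)³ / 1.327×10²⁰).
r³/μ = 1.968×10¹⁵ s², so T = 2π × 4.437×10⁷ = 2.788×10⁸ s.
Converting: 2.788×10⁸ s ÷ 86400 = 3226 days.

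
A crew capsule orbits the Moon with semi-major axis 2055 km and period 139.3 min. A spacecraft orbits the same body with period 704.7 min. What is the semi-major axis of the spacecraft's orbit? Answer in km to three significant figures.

Kepler's third law: a³ ∝ T², so a₂ = a₁ (T₂/T₁)^(2/3).
T₂/T₁ = 5.059, (T₂/T₁)^(2/3) = 2.947.
a₂ = 2055 × 2.947 = 6056 km.

a₂ ≈ 6060 km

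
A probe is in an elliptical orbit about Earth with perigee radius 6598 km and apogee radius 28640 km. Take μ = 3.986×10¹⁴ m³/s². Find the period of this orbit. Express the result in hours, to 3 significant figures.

T ≈ 6.47 hours

Semi-major axis a = (r_p + r_a)/2 = (6598.0 + 28640)/2 = 17619 km = 1.762×10⁷ m.
By Kepler's third law T = 2π√(a³/μ) = 2π × 3.704×10³ = 2.327×10⁴ s.
= 6.465 hours.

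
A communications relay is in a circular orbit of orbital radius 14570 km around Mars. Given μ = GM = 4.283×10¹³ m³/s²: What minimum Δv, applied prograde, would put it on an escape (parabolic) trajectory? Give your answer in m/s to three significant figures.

r = 14570 km = 1.457×10⁷ m.
Circular speed v_c = √(μ/r) = 1715 m/s.
Escape speed v_esc = √(2μ/r) = √2 × v_c = 2425 m/s.
Δv = v_esc − v_c = 710.2 m/s.

Δv ≈ 710 m/s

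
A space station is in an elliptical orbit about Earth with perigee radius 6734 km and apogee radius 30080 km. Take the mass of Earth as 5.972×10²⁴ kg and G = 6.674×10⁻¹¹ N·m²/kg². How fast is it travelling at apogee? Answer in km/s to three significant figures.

v ≈ 2.20 km/s

μ = GM = 6.674×10⁻¹¹ × 5.972×10²⁴ = 3.986×10¹⁴ m³/s².
Semi-major axis a = (r_p + r_a)/2 = 18407 km = 1.841×10⁷ m.
Vis-viva: v² = μ(2/r − 1/a) = 3.986×10¹⁴ × (6.649×10⁻⁸ − 5.433×10⁻⁸) = 4.848×10⁶ m²/s².
v = 2202 m/s = 2.202 km/s.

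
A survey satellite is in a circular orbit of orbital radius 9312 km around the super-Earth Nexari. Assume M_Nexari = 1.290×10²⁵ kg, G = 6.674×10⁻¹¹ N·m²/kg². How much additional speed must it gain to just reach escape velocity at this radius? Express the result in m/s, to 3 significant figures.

Δv ≈ 3980 m/s

μ = GM = 6.674×10⁻¹¹ × 1.290×10²⁵ = 8.609×10¹⁴ m³/s².
r = 9312 km = 9.312×10⁶ m.
Circular speed v_c = √(μ/r) = 9615 m/s.
Escape speed v_esc = √(2μ/r) = √2 × v_c = 13600 m/s.
Δv = v_esc − v_c = 3983 m/s.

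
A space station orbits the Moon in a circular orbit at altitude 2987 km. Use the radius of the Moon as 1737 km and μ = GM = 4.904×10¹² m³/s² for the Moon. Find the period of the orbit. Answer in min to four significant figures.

T ≈ 485.5 min

r = 1737 + 2987 = 4724.0 km = 4.7240×10⁶ m.
Kepler's third law: T = 2π√(r³/μ) = 2π√((4.724×10⁶)³ / 4.904×10¹²).
r³/μ = 2.150×10⁷ s², so T = 2π × 4.636×10³ = 2.913×10⁴ s.
Converting: 2.913×10⁴ s ÷ 60.00 = 485.5 min.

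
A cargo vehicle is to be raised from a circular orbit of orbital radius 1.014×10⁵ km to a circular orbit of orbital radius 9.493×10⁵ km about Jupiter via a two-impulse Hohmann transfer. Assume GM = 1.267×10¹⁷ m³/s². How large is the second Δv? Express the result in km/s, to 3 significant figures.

r₁ = 1.014×10⁵ km = 1.014×10⁸ m.
r₂ = 9.493×10⁵ km = 9.493×10⁸ m.
Transfer ellipse a_t = (r₁ + r₂)/2 = 5.254×10⁸ m.
At r₁: circular v_c1 = √(μ/r₁) = 35350 m/s; transfer-perijove v_p = √[μ(2/r₁ − 1/a_t)] = 47520 m/s.
At r₂: circular v_c2 = √(μ/r₂) = 11550 m/s; transfer-apojove v_a = √[μ(2/r₂ − 1/a_t)] = 5076 m/s.
Δv₂ = v_c2 − v_a = 6477 m/s.
= 6.477 km/s.

Δv ≈ 6.48 km/s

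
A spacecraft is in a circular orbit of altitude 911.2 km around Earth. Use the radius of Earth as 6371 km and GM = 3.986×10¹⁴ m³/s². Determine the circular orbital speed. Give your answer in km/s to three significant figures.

r = 6371 + 911.2 = 7282.2 km = 7.2822×10⁶ m.
For a circular orbit v = √(μ/r) = √(3.986×10¹⁴ / 7.282×10⁶) = √(5.474×10⁷) = 7398 m/s.
That is 7.398 km/s.

v ≈ 7.40 km/s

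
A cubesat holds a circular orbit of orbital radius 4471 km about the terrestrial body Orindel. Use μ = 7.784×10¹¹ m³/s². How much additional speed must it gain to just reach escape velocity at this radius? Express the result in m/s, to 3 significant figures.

r = 4471 km = 4.471×10⁶ m.
Circular speed v_c = √(μ/r) = 417.3 m/s.
Escape speed v_esc = √(2μ/r) = √2 × v_c = 590.1 m/s.
Δv = v_esc − v_c = 172.8 m/s.

Δv ≈ 173 m/s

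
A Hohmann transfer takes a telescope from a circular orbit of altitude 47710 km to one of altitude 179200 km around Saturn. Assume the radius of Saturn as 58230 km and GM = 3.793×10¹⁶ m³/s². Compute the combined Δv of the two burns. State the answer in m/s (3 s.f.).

r₁ = 58230 + 47710 = 105940 km = 1.0594×10⁸ m.
r₂ = 58230 + 179200 = 237430 km = 2.3743×10⁸ m.
Transfer ellipse a_t = (r₁ + r₂)/2 = 1.717×10⁸ m.
At r₁: circular v_c1 = √(μ/r₁) = 18920 m/s; transfer-perikrone v_p = √[μ(2/r₁ − 1/a_t)] = 22250 m/s.
Δv₁ = v_p − v_c1 = 3330 m/s.
At r₂: circular v_c2 = √(μ/r₂) = 12640 m/s; transfer-apokrone v_a = √[μ(2/r₂ − 1/a_t)] = 9929 m/s.
Δv₂ = v_c2 − v_a = 2711 m/s.
Total Δv = Δv₁ + Δv₂ = 6041 m/s.

Δv_total ≈ 6040 m/s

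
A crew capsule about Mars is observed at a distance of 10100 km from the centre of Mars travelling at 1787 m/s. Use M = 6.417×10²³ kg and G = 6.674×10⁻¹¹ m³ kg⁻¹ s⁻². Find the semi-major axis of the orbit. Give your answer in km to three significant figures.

μ = GM = 6.674×10⁻¹¹ × 6.417×10²³ = 4.283×10¹³ m³/s².
r = 1.010×10⁷ m.
Specific orbital energy ε = v²/2 − μ/r = (1787)²/2 − 4.283×10¹³/1.010×10⁷ = -2.644×10⁶ J/kg.
Since ε = −μ/(2a), a = −μ/(2ε) = 8.100×10⁶ m = 8100.1 km.

a ≈ 8100 km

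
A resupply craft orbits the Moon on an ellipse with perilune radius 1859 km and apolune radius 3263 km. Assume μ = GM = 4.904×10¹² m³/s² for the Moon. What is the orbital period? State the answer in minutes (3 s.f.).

T ≈ 194 minutes

Semi-major axis a = (r_p + r_a)/2 = (1859.0 + 3263.0)/2 = 2561.0 km = 2.561×10⁶ m.
By Kepler's third law T = 2π√(a³/μ) = 2π × 1.851×10³ = 1.163×10⁴ s.
= 193.8 minutes.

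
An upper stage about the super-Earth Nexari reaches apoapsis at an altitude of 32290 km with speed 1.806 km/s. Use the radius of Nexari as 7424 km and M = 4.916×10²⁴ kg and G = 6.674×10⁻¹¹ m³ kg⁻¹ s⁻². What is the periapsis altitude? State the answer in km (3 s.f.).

μ = GM = 6.674×10⁻¹¹ × 4.916×10²⁴ = 3.281×10¹⁴ m³/s².
r_a = 7424 + 32290 = 39714 km = 3.971×10⁷ m.
Specific energy ε = v²/2 − μ/r = -6.631×10⁶ J/kg, so a = −μ/(2ε) = 2.474×10⁷ m.
The apsides satisfy r_p + r_a = 2a, so the periapsis radius is 2a − r_a = 9.768×10⁶ m = 9767.8 km.
Periapsis altitude = 9767.8 − 7424 = 2343.8 km.

periapsis altitude ≈ 2340 km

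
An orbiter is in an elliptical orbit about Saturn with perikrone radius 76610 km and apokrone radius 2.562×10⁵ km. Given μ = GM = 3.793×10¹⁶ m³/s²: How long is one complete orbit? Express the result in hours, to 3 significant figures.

Semi-major axis a = (r_p + r_a)/2 = (76610 + 2.5620×10⁵)/2 = 1.6640×10⁵ km = 1.664×10⁸ m.
By Kepler's third law T = 2π√(a³/μ) = 2π × 1.102×10⁴ = 6.925×10⁴ s.
= 19.24 hours.

T ≈ 19.2 hours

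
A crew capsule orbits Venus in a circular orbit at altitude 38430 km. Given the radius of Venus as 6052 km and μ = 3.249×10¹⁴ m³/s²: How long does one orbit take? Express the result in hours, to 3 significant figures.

T ≈ 28.7 hours

r = 6052 + 38430 = 44482 km = 4.4482×10⁷ m.
Kepler's third law: T = 2π√(r³/μ) = 2π√((4.448×10⁷)³ / 3.249×10¹⁴).
r³/μ = 2.709×10⁸ s², so T = 2π × 1.646×10⁴ = 1.034×10⁵ s.
Converting: 1.034×10⁵ s ÷ 3600 = 28.73 hours.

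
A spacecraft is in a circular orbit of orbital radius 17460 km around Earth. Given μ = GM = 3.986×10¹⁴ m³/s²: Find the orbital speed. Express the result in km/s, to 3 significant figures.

v ≈ 4.78 km/s

r = 17460 km = 1.746×10⁷ m.
For a circular orbit v = √(μ/r) = √(3.986×10¹⁴ / 1.746×10⁷) = √(2.283×10⁷) = 4778 m/s.
That is 4.778 km/s.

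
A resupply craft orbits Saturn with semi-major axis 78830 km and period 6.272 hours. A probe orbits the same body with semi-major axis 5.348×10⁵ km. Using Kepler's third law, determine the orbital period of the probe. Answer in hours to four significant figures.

Kepler's third law: T² ∝ a³, so T₂ = T₁ (a₂/a₁)^(3/2).
a₂/a₁ = 6.784, (a₂/a₁)^(3/2) = 17.67.
T₂ = 6.272 × 17.67 = 110.8 hours.

T₂ ≈ 110.8 hours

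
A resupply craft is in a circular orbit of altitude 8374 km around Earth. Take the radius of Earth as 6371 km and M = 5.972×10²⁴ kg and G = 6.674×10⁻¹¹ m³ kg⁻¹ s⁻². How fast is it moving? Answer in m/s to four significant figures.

v ≈ 5199 m/s

μ = GM = 6.674×10⁻¹¹ × 5.972×10²⁴ = 3.986×10¹⁴ m³/s².
r = 6371 + 8374 = 14745 km = 1.4745×10⁷ m.
For a circular orbit v = √(μ/r) = √(3.986×10¹⁴ / 1.474×10⁷) = √(2.703×10⁷) = 5199 m/s.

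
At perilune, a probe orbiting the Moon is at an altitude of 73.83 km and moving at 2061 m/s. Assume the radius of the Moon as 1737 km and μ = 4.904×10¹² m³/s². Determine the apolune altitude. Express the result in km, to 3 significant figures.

apolune altitude ≈ 4850 km

r_p = 1737 + 73.83 = 1810.8 km = 1.811×10⁶ m.
Specific energy ε = v²/2 − μ/r = -5.843×10⁵ J/kg, so a = −μ/(2ε) = 4.197×10⁶ m.
The apsides satisfy r_p + r_a = 2a, so the apolune radius is 2a − r_p = 6.582×10⁶ m = 6582.3 km.
Apolune altitude = 6582.3 − 1737 = 4845.3 km.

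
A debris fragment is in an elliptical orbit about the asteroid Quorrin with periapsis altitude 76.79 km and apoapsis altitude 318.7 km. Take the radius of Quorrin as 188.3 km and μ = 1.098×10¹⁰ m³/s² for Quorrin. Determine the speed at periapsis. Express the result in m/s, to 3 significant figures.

r_p = 188.3 + 76.79 = 265.09 km = 2.6509×10⁵ m.
r_a = 188.3 + 318.7 = 507.00 km = 5.0700×10⁵ m.
Semi-major axis a = (r_p + r_a)/2 = 386.05 km = 3.860×10⁵ m.
Vis-viva: v² = μ(2/r − 1/a) = 1.098×10¹⁰ × (7.545×10⁻⁶ − 2.590×10⁻⁶) = 5.440×10⁴ m²/s².
v = 233.2 m/s.

v ≈ 233 m/s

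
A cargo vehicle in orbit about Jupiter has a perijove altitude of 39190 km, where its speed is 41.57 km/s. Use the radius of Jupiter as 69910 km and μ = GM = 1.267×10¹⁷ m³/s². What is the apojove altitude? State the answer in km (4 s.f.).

apojove altitude ≈ 2.472×10⁵ km

r_p = 69910 + 39190 = 1.0910×10⁵ km = 1.091×10⁸ m.
Specific energy ε = v²/2 − μ/r = -2.973×10⁸ J/kg, so a = −μ/(2ε) = 2.131×10⁸ m.
The apsides satisfy r_p + r_a = 2a, so the apojove radius is 2a − r_p = 3.171×10⁸ m = 3.1709×10⁵ km.
Apojove altitude = 3.1709×10⁵ − 69910 = 2.4718×10⁵ km.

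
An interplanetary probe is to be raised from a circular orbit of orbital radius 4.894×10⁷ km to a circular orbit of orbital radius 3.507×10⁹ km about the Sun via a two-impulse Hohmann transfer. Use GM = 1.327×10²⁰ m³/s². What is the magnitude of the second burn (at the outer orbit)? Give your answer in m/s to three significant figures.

Δv ≈ 5130 m/s

r₁ = 4.894×10⁷ km = 4.894×10¹⁰ m.
r₂ = 3.507×10⁹ km = 3.507×10¹² m.
Transfer ellipse a_t = (r₁ + r₂)/2 = 1.778×10¹² m.
At r₁: circular v_c1 = √(μ/r₁) = 52070 m/s; transfer-perihelion v_p = √[μ(2/r₁ − 1/a_t)] = 73130 m/s.
At r₂: circular v_c2 = √(μ/r₂) = 6151 m/s; transfer-aphelion v_a = √[μ(2/r₂ − 1/a_t)] = 1021 m/s.
Δv₂ = v_c2 − v_a = 5131 m/s.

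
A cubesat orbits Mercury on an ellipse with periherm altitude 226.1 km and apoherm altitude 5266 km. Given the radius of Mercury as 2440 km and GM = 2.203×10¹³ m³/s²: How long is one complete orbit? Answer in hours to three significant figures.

r_p = 2440 + 226.1 = 2666.1 km = 2.6661×10⁶ m.
r_a = 2440 + 5266 = 7706.0 km = 7.7060×10⁶ m.
Semi-major axis a = (r_p + r_a)/2 = (2666.1 + 7706.0)/2 = 5186.1 km = 5.186×10⁶ m.
By Kepler's third law T = 2π√(a³/μ) = 2π × 2.516×10³ = 1.581×10⁴ s.
= 4.392 hours.

T ≈ 4.39 hours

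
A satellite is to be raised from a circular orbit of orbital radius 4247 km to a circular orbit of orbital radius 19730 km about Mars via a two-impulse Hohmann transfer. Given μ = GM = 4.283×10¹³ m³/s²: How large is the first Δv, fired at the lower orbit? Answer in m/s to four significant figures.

r₁ = 4247 km = 4.247×10⁶ m.
r₂ = 19730 km = 1.973×10⁷ m.
Transfer ellipse a_t = (r₁ + r₂)/2 = 1.199×10⁷ m.
At r₁: circular v_c1 = √(μ/r₁) = 3176 m/s; transfer-periapsis v_p = √[μ(2/r₁ − 1/a_t)] = 4074 m/s.
Δv₁ = v_p − v_c1 = 898.3 m/s.

Δv ≈ 898.3 m/s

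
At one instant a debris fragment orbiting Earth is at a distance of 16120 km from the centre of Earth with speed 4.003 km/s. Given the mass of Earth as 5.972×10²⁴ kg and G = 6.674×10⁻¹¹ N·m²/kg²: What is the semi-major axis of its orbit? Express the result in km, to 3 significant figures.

μ = GM = 6.674×10⁻¹¹ × 5.972×10²⁴ = 3.986×10¹⁴ m³/s².
r = 1.612×10⁷ m.
Vis-viva rearranged: 1/a = 2/r − v²/μ = 1.241×10⁻⁷ − 4.020×10⁻⁸ = 8.387×10⁻⁸ m⁻¹.
a = 1.192×10⁷ m = 11924 km.

a ≈ 11900 km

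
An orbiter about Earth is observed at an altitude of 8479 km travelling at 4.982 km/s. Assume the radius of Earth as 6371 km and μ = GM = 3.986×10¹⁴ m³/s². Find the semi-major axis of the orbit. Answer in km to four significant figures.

a ≈ 13810 km

r = 6371 + 8479 = 14850 km = 1.485×10⁷ m.
Specific orbital energy ε = v²/2 − μ/r = (4982)²/2 − 3.986×10¹⁴/1.485×10⁷ = -1.443×10⁷ J/kg.
Since ε = −μ/(2a), a = −μ/(2ε) = 1.381×10⁷ m = 13810 km.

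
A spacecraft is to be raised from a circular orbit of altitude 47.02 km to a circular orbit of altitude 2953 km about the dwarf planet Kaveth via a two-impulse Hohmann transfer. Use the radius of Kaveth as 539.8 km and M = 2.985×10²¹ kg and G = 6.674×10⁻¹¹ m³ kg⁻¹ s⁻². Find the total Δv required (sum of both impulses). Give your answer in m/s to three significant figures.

μ = GM = 6.674×10⁻¹¹ × 2.985×10²¹ = 1.992×10¹¹ m³/s².
r₁ = 539.8 + 47.02 = 586.82 km = 5.8682×10⁵ m.
r₂ = 539.8 + 2953 = 3492.8 km = 3.4928×10⁶ m.
Transfer ellipse a_t = (r₁ + r₂)/2 = 2.040×10⁶ m.
At r₁: circular v_c1 = √(μ/r₁) = 582.7 m/s; transfer-periapsis v_p = √[μ(2/r₁ − 1/a_t)] = 762.4 m/s.
Δv₁ = v_p − v_c1 = 179.8 m/s.
At r₂: circular v_c2 = √(μ/r₂) = 238.8 m/s; transfer-apoapsis v_a = √[μ(2/r₂ − 1/a_t)] = 128.1 m/s.
Δv₂ = v_c2 − v_a = 110.7 m/s.
Total Δv = Δv₁ + Δv₂ = 290.5 m/s.

Δv_total ≈ 291 m/s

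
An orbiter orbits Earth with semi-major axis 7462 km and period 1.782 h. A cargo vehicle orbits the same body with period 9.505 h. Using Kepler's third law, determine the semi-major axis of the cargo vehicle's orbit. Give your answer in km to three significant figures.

a₂ ≈ 22800 km

Kepler's third law: a³ ∝ T², so a₂ = a₁ (T₂/T₁)^(2/3).
T₂/T₁ = 5.334, (T₂/T₁)^(2/3) = 3.053.
a₂ = 7462 × 3.053 = 22780 km.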